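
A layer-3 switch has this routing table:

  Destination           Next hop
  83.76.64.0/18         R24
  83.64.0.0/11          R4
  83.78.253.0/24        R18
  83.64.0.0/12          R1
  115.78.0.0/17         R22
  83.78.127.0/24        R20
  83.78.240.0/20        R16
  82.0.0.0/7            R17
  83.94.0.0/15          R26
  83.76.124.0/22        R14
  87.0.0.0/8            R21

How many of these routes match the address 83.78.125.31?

3

Prefixes containing 83.78.125.31:
  82.0.0.0/7 (82.0.0.0 - 83.255.255.255)
  83.64.0.0/11 (83.64.0.0 - 83.95.255.255)
  83.64.0.0/12 (83.64.0.0 - 83.79.255.255)
Total matching entries: 3.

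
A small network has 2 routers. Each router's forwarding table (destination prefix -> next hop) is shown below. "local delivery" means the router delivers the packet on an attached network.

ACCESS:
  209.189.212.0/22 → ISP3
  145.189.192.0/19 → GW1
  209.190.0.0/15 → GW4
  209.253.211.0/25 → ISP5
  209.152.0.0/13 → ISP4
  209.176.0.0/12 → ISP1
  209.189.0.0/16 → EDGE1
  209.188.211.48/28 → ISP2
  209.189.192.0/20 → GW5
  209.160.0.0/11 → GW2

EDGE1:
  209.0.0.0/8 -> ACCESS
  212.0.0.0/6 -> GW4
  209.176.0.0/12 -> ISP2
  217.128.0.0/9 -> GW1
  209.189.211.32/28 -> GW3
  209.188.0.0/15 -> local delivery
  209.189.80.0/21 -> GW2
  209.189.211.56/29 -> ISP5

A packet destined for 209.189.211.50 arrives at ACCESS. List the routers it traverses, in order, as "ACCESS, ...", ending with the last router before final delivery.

ACCESS, EDGE1

At ACCESS: longest match for 209.189.211.50 is 209.189.0.0/16 -> EDGE1
At EDGE1: longest match for 209.189.211.50 is 209.188.0.0/15 -> local delivery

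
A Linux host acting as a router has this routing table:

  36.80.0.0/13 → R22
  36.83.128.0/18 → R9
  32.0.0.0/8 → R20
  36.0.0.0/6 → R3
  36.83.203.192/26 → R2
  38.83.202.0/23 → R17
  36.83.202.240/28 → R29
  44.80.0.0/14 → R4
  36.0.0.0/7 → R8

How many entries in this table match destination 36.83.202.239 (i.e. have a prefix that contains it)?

3

Prefixes containing 36.83.202.239:
  36.0.0.0/6 (36.0.0.0 - 39.255.255.255)
  36.0.0.0/7 (36.0.0.0 - 37.255.255.255)
  36.80.0.0/13 (36.80.0.0 - 36.87.255.255)
Total matching entries: 3.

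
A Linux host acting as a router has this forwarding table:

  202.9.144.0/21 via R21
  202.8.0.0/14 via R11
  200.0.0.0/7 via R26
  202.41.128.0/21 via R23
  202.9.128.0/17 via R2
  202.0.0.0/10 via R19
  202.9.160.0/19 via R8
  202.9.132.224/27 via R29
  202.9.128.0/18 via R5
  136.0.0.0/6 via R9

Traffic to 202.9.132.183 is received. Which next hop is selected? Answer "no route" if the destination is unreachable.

R5

Routes whose prefix contains 202.9.132.183:
  202.0.0.0/10 (202.0.0.0 - 202.63.255.255) -> R19
  202.8.0.0/14 (202.8.0.0 - 202.11.255.255) -> R11
  202.9.128.0/17 (202.9.128.0 - 202.9.255.255) -> R2
  202.9.128.0/18 (202.9.128.0 - 202.9.191.255) -> R5
More-specific entries that do NOT match:
  202.9.132.224/27 (202.9.132.224 - 202.9.132.255) does not contain 202.9.132.183
  202.9.144.0/21 (202.9.144.0 - 202.9.151.255) does not contain 202.9.132.183
  202.41.128.0/21 (202.41.128.0 - 202.41.135.255) does not contain 202.9.132.183
  202.9.160.0/19 (202.9.160.0 - 202.9.191.255) does not contain 202.9.132.183
Longest matching prefix is /18 -> next hop R5.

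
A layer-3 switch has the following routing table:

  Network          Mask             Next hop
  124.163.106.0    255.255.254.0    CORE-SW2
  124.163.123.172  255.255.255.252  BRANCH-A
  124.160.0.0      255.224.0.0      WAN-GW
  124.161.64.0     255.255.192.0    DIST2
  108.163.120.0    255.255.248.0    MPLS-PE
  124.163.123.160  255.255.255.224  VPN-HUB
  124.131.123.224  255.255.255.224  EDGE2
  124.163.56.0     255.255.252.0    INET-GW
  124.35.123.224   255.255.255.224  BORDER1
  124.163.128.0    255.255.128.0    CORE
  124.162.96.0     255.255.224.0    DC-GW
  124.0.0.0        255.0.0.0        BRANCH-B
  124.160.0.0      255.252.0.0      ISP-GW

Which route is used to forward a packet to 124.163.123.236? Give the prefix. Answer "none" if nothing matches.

124.160.0.0/14

Entries matching 124.163.123.236:
  124.0.0.0/8 (124.0.0.0 - 124.255.255.255)
  124.160.0.0/11 (124.160.0.0 - 124.191.255.255)
  124.160.0.0/14 (124.160.0.0 - 124.163.255.255)
Most specific is 124.160.0.0/14.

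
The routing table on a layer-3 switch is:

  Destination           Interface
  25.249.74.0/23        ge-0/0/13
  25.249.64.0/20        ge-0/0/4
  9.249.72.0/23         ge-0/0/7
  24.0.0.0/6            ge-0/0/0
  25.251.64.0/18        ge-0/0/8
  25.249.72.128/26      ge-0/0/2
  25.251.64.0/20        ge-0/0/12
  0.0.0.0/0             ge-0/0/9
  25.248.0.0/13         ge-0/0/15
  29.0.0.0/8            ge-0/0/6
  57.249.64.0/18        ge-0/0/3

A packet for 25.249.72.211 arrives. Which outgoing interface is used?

Routes whose prefix contains 25.249.72.211:
  0.0.0.0/0 (default, matches everything) -> ge-0/0/9
  24.0.0.0/6 (24.0.0.0 - 27.255.255.255) -> ge-0/0/0
  25.248.0.0/13 (25.248.0.0 - 25.255.255.255) -> ge-0/0/15
  25.249.64.0/20 (25.249.64.0 - 25.249.79.255) -> ge-0/0/4
More-specific entries that do NOT match:
  25.249.72.128/26 (25.249.72.128 - 25.249.72.191) does not contain 25.249.72.211
  25.249.74.0/23 (25.249.74.0 - 25.249.75.255) does not contain 25.249.72.211
  9.249.72.0/23 (9.249.72.0 - 9.249.73.255) does not contain 25.249.72.211
Longest matching prefix is /20 -> interface ge-0/0/4.

ge-0/0/4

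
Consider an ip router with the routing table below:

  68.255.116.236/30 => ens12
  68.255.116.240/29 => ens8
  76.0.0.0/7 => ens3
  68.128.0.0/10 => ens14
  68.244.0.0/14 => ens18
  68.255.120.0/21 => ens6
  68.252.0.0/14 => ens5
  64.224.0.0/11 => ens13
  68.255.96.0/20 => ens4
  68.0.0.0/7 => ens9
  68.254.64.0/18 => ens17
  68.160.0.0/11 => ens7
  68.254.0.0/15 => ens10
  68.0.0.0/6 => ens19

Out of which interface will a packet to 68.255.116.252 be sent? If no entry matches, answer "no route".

Routes whose prefix contains 68.255.116.252:
  68.0.0.0/6 (68.0.0.0 - 71.255.255.255) -> ens19
  68.0.0.0/7 (68.0.0.0 - 69.255.255.255) -> ens9
  68.252.0.0/14 (68.252.0.0 - 68.255.255.255) -> ens5
  68.254.0.0/15 (68.254.0.0 - 68.255.255.255) -> ens10
More-specific entries that do NOT match:
  68.255.116.236/30 (68.255.116.236 - 68.255.116.239) does not contain 68.255.116.252
  68.255.116.240/29 (68.255.116.240 - 68.255.116.247) does not contain 68.255.116.252
  68.255.120.0/21 (68.255.120.0 - 68.255.127.255) does not contain 68.255.116.252
  68.255.96.0/20 (68.255.96.0 - 68.255.111.255) does not contain 68.255.116.252
  68.254.64.0/18 (68.254.64.0 - 68.254.127.255) does not contain 68.255.116.252
Longest matching prefix is /15 -> interface ens10.

ens10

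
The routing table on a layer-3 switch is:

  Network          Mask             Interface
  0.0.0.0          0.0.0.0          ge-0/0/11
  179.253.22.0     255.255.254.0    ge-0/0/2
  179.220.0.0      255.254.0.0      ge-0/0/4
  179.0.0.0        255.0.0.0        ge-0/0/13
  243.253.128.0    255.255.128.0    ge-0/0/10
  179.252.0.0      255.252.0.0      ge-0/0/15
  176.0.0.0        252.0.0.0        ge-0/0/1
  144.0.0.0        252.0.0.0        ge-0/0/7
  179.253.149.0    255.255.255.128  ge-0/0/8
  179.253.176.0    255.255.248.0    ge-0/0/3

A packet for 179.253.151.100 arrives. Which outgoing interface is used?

Routes whose prefix contains 179.253.151.100:
  0.0.0.0/0 (default, matches everything) -> ge-0/0/11
  176.0.0.0/6 (176.0.0.0 - 179.255.255.255) -> ge-0/0/1
  179.0.0.0/8 (179.0.0.0 - 179.255.255.255) -> ge-0/0/13
  179.252.0.0/14 (179.252.0.0 - 179.255.255.255) -> ge-0/0/15
More-specific entries that do NOT match:
  179.253.149.0/25 (179.253.149.0 - 179.253.149.127) does not contain 179.253.151.100
  179.253.22.0/23 (179.253.22.0 - 179.253.23.255) does not contain 179.253.151.100
  179.253.176.0/21 (179.253.176.0 - 179.253.183.255) does not contain 179.253.151.100
  243.253.128.0/17 (243.253.128.0 - 243.253.255.255) does not contain 179.253.151.100
  179.220.0.0/15 (179.220.0.0 - 179.221.255.255) does not contain 179.253.151.100
Longest matching prefix is /14 -> interface ge-0/0/15.

ge-0/0/15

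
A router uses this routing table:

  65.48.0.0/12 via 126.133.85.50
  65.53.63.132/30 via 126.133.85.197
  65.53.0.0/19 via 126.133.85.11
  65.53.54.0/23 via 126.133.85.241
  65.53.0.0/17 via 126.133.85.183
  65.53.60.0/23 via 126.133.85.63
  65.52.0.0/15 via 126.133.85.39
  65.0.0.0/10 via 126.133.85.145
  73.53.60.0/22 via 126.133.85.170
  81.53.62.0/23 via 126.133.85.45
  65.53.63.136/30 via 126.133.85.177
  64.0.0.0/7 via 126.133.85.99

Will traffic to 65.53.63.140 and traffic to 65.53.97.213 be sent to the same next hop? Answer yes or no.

65.53.63.140: longest match 65.53.0.0/17 -> 126.133.85.183
65.53.97.213: longest match 65.53.0.0/17 -> 126.133.85.183

yes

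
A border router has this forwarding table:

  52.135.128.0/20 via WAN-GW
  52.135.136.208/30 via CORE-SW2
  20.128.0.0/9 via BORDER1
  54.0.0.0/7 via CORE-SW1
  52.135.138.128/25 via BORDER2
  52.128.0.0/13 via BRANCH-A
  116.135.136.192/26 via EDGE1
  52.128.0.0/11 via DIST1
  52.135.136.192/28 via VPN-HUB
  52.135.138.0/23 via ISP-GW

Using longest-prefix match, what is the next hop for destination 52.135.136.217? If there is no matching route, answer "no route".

WAN-GW

Routes whose prefix contains 52.135.136.217:
  52.128.0.0/11 (52.128.0.0 - 52.159.255.255) -> DIST1
  52.128.0.0/13 (52.128.0.0 - 52.135.255.255) -> BRANCH-A
  52.135.128.0/20 (52.135.128.0 - 52.135.143.255) -> WAN-GW
More-specific entries that do NOT match:
  52.135.136.208/30 (52.135.136.208 - 52.135.136.211) does not contain 52.135.136.217
  52.135.136.192/28 (52.135.136.192 - 52.135.136.207) does not contain 52.135.136.217
  116.135.136.192/26 (116.135.136.192 - 116.135.136.255) does not contain 52.135.136.217
  52.135.138.128/25 (52.135.138.128 - 52.135.138.255) does not contain 52.135.136.217
  52.135.138.0/23 (52.135.138.0 - 52.135.139.255) does not contain 52.135.136.217
Longest matching prefix is /20 -> next hop WAN-GW.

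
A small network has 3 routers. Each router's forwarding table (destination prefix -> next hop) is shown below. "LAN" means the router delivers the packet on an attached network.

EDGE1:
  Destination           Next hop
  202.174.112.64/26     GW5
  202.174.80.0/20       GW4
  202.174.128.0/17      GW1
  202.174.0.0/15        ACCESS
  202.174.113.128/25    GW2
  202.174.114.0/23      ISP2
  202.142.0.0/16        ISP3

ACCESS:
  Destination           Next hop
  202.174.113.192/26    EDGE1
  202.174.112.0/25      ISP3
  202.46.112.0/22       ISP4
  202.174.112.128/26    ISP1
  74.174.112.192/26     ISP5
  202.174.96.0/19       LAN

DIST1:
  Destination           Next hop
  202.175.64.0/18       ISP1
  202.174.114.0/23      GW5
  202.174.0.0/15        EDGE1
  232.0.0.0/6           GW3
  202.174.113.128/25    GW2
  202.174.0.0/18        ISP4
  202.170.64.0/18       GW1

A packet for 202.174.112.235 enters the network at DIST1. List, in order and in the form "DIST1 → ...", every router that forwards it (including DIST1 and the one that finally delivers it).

At DIST1: longest match for 202.174.112.235 is 202.174.0.0/15 -> EDGE1
At EDGE1: longest match for 202.174.112.235 is 202.174.0.0/15 -> ACCESS
At ACCESS: longest match for 202.174.112.235 is 202.174.96.0/19 -> LAN

DIST1 → EDGE1 → ACCESS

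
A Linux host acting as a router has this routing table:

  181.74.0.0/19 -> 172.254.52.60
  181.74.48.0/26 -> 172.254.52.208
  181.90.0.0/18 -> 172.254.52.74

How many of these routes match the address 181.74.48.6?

Prefixes containing 181.74.48.6:
  181.74.48.0/26 (181.74.48.0 - 181.74.48.63)
Total matching entries: 1.

1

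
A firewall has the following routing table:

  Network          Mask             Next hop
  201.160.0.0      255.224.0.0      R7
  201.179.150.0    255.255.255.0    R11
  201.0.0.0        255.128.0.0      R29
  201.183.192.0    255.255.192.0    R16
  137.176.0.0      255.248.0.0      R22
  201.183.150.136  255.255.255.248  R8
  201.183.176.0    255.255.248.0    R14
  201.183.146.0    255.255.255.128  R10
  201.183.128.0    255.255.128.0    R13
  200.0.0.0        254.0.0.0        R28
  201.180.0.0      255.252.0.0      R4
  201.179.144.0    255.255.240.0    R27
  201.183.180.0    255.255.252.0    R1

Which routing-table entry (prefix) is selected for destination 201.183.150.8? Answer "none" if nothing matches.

Entries matching 201.183.150.8:
  200.0.0.0/7 (200.0.0.0 - 201.255.255.255)
  201.160.0.0/11 (201.160.0.0 - 201.191.255.255)
  201.180.0.0/14 (201.180.0.0 - 201.183.255.255)
  201.183.128.0/17 (201.183.128.0 - 201.183.255.255)
Most specific is 201.183.128.0/17.

201.183.128.0/17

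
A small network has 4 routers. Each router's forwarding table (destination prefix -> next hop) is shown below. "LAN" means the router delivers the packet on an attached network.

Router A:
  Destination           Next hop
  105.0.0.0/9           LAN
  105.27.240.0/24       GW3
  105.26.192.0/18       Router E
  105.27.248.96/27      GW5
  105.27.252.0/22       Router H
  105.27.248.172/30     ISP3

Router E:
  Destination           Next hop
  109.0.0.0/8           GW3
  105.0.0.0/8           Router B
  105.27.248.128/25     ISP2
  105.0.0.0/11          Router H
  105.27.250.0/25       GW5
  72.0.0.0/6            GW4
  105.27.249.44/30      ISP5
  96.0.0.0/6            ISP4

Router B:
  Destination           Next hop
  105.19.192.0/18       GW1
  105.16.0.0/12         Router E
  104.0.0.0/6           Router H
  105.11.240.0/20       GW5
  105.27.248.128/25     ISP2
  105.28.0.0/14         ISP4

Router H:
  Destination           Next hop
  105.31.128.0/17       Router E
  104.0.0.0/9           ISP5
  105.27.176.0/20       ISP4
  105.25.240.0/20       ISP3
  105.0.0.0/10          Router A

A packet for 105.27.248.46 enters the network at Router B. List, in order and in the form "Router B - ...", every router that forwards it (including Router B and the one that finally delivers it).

At Router B: longest match for 105.27.248.46 is 105.16.0.0/12 -> Router E
At Router E: longest match for 105.27.248.46 is 105.0.0.0/11 -> Router H
At Router H: longest match for 105.27.248.46 is 105.0.0.0/10 -> Router A
At Router A: longest match for 105.27.248.46 is 105.0.0.0/9 -> LAN

Router B - Router E - Router H - Router A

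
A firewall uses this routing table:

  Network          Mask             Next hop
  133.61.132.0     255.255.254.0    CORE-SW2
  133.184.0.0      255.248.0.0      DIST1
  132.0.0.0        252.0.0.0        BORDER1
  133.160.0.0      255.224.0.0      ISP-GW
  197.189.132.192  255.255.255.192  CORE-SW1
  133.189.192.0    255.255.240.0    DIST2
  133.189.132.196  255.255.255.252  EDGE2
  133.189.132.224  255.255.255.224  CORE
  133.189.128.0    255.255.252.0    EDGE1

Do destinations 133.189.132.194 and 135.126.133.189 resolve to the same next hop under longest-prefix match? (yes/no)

no

133.189.132.194: longest match 133.184.0.0/13 -> DIST1
135.126.133.189: longest match 132.0.0.0/6 -> BORDER1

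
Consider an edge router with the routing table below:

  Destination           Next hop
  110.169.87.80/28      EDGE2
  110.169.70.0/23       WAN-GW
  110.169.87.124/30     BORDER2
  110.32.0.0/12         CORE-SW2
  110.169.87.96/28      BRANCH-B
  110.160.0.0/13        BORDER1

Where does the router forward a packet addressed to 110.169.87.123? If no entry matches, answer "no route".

No entry's prefix contains 110.169.87.123; there is no default route.

no route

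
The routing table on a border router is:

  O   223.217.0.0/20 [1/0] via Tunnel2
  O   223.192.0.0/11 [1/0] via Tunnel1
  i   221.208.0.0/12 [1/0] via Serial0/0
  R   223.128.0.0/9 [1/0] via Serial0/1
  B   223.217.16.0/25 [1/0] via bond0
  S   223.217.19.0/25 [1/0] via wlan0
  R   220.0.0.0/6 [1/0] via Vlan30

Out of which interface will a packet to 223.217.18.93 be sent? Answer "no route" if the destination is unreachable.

Tunnel1

Routes whose prefix contains 223.217.18.93:
  220.0.0.0/6 (220.0.0.0 - 223.255.255.255) -> Vlan30
  223.128.0.0/9 (223.128.0.0 - 223.255.255.255) -> Serial0/1
  223.192.0.0/11 (223.192.0.0 - 223.223.255.255) -> Tunnel1
More-specific entries that do NOT match:
  223.217.16.0/25 (223.217.16.0 - 223.217.16.127) does not contain 223.217.18.93
  223.217.19.0/25 (223.217.19.0 - 223.217.19.127) does not contain 223.217.18.93
  223.217.0.0/20 (223.217.0.0 - 223.217.15.255) does not contain 223.217.18.93
  221.208.0.0/12 (221.208.0.0 - 221.223.255.255) does not contain 223.217.18.93
Longest matching prefix is /11 -> interface Tunnel1.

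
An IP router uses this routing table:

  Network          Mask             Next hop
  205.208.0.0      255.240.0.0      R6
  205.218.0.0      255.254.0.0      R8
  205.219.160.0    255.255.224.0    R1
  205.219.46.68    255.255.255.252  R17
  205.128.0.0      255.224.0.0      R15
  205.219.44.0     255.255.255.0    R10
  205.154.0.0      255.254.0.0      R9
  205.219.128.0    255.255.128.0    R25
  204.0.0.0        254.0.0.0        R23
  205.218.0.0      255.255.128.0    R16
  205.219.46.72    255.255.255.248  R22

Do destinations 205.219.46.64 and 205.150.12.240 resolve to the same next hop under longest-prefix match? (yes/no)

205.219.46.64: longest match 205.218.0.0/15 -> R8
205.150.12.240: longest match 205.128.0.0/11 -> R15

no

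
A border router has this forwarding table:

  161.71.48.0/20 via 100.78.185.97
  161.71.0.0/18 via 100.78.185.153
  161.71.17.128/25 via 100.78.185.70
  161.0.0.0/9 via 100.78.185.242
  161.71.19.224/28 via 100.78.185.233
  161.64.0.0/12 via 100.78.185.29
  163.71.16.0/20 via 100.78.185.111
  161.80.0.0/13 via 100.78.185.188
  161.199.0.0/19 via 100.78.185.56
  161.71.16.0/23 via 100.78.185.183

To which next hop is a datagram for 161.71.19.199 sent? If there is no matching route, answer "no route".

Routes whose prefix contains 161.71.19.199:
  161.0.0.0/9 (161.0.0.0 - 161.127.255.255) -> 100.78.185.242
  161.64.0.0/12 (161.64.0.0 - 161.79.255.255) -> 100.78.185.29
  161.71.0.0/18 (161.71.0.0 - 161.71.63.255) -> 100.78.185.153
More-specific entries that do NOT match:
  161.71.19.224/28 (161.71.19.224 - 161.71.19.239) does not contain 161.71.19.199
  161.71.17.128/25 (161.71.17.128 - 161.71.17.255) does not contain 161.71.19.199
  161.71.16.0/23 (161.71.16.0 - 161.71.17.255) does not contain 161.71.19.199
  161.71.48.0/20 (161.71.48.0 - 161.71.63.255) does not contain 161.71.19.199
  163.71.16.0/20 (163.71.16.0 - 163.71.31.255) does not contain 161.71.19.199
  161.199.0.0/19 (161.199.0.0 - 161.199.31.255) does not contain 161.71.19.199
Longest matching prefix is /18 -> next hop 100.78.185.153.

100.78.185.153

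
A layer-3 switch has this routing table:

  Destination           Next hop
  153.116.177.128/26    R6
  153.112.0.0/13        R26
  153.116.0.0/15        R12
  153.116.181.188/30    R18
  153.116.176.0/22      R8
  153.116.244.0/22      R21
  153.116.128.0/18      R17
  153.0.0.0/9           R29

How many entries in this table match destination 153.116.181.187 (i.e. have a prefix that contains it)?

Prefixes containing 153.116.181.187:
  153.0.0.0/9 (153.0.0.0 - 153.127.255.255)
  153.112.0.0/13 (153.112.0.0 - 153.119.255.255)
  153.116.0.0/15 (153.116.0.0 - 153.117.255.255)
  153.116.128.0/18 (153.116.128.0 - 153.116.191.255)
Total matching entries: 4.

4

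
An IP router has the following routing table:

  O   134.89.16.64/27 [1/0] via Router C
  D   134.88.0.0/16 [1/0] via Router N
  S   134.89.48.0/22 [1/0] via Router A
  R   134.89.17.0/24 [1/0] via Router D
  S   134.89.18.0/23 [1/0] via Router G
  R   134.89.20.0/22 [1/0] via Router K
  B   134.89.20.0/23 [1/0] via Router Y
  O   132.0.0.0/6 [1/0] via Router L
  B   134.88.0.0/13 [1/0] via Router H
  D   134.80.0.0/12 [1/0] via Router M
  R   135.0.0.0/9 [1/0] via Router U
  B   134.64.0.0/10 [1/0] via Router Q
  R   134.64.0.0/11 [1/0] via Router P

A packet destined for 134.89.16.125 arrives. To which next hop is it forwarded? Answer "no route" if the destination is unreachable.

Routes whose prefix contains 134.89.16.125:
  132.0.0.0/6 (132.0.0.0 - 135.255.255.255) -> Router L
  134.64.0.0/10 (134.64.0.0 - 134.127.255.255) -> Router Q
  134.64.0.0/11 (134.64.0.0 - 134.95.255.255) -> Router P
  134.80.0.0/12 (134.80.0.0 - 134.95.255.255) -> Router M
  134.88.0.0/13 (134.88.0.0 - 134.95.255.255) -> Router H
More-specific entries that do NOT match:
  134.89.16.64/27 (134.89.16.64 - 134.89.16.95) does not contain 134.89.16.125
  134.89.17.0/24 (134.89.17.0 - 134.89.17.255) does not contain 134.89.16.125
  134.89.18.0/23 (134.89.18.0 - 134.89.19.255) does not contain 134.89.16.125
  134.89.20.0/23 (134.89.20.0 - 134.89.21.255) does not contain 134.89.16.125
  134.89.48.0/22 (134.89.48.0 - 134.89.51.255) does not contain 134.89.16.125
  134.89.20.0/22 (134.89.20.0 - 134.89.23.255) does not contain 134.89.16.125
  134.88.0.0/16 (134.88.0.0 - 134.88.255.255) does not contain 134.89.16.125
Longest matching prefix is /13 -> next hop Router H.

Router H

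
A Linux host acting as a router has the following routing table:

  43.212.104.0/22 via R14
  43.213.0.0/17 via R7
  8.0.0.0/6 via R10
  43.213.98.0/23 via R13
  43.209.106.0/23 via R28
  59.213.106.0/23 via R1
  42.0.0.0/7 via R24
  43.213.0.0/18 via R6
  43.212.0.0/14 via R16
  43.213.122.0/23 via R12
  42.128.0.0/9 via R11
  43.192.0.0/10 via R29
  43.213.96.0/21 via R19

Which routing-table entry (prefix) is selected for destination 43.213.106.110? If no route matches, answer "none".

43.213.0.0/17

Entries matching 43.213.106.110:
  42.0.0.0/7 (42.0.0.0 - 43.255.255.255)
  43.192.0.0/10 (43.192.0.0 - 43.255.255.255)
  43.212.0.0/14 (43.212.0.0 - 43.215.255.255)
  43.213.0.0/17 (43.213.0.0 - 43.213.127.255)
Most specific is 43.213.0.0/17.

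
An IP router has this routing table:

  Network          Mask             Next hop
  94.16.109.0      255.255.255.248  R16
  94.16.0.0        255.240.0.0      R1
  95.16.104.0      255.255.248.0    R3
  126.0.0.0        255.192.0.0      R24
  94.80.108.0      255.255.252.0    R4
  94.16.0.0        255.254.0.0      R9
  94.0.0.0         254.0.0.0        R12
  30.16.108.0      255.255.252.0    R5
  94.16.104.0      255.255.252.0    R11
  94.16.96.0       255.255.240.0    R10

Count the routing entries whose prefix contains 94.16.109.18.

4

Prefixes containing 94.16.109.18:
  94.0.0.0/7 (94.0.0.0 - 95.255.255.255)
  94.16.0.0/12 (94.16.0.0 - 94.31.255.255)
  94.16.0.0/15 (94.16.0.0 - 94.17.255.255)
  94.16.96.0/20 (94.16.96.0 - 94.16.111.255)
Total matching entries: 4.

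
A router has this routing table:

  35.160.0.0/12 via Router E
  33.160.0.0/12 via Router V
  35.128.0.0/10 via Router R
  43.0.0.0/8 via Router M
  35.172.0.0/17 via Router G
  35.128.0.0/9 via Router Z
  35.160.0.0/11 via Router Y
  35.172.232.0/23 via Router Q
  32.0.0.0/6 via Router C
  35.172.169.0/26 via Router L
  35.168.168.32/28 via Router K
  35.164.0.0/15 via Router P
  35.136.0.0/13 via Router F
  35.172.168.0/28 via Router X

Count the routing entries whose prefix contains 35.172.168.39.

5

Prefixes containing 35.172.168.39:
  32.0.0.0/6 (32.0.0.0 - 35.255.255.255)
  35.128.0.0/9 (35.128.0.0 - 35.255.255.255)
  35.128.0.0/10 (35.128.0.0 - 35.191.255.255)
  35.160.0.0/11 (35.160.0.0 - 35.191.255.255)
  35.160.0.0/12 (35.160.0.0 - 35.175.255.255)
Total matching entries: 5.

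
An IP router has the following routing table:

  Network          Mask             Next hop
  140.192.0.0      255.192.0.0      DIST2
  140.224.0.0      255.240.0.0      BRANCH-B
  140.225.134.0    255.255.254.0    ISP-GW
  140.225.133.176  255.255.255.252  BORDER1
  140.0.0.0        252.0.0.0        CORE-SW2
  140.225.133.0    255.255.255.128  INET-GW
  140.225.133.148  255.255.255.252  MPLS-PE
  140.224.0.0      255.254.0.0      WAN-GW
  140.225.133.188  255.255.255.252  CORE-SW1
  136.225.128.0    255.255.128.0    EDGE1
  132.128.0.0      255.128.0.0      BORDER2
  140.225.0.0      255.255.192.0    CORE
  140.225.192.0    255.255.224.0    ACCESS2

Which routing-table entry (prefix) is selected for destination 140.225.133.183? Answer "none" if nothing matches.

140.224.0.0/15

Entries matching 140.225.133.183:
  140.0.0.0/6 (140.0.0.0 - 143.255.255.255)
  140.192.0.0/10 (140.192.0.0 - 140.255.255.255)
  140.224.0.0/12 (140.224.0.0 - 140.239.255.255)
  140.224.0.0/15 (140.224.0.0 - 140.225.255.255)
Most specific is 140.224.0.0/15.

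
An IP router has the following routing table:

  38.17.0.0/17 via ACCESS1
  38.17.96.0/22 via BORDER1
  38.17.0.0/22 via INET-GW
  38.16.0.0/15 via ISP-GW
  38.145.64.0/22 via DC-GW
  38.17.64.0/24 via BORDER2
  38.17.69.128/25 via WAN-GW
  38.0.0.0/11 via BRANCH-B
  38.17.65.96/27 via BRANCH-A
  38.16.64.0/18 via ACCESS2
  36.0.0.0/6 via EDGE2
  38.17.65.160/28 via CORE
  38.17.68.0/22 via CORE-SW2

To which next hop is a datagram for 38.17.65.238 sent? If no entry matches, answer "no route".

ACCESS1

Routes whose prefix contains 38.17.65.238:
  36.0.0.0/6 (36.0.0.0 - 39.255.255.255) -> EDGE2
  38.0.0.0/11 (38.0.0.0 - 38.31.255.255) -> BRANCH-B
  38.16.0.0/15 (38.16.0.0 - 38.17.255.255) -> ISP-GW
  38.17.0.0/17 (38.17.0.0 - 38.17.127.255) -> ACCESS1
More-specific entries that do NOT match:
  38.17.65.160/28 (38.17.65.160 - 38.17.65.175) does not contain 38.17.65.238
  38.17.65.96/27 (38.17.65.96 - 38.17.65.127) does not contain 38.17.65.238
  38.17.69.128/25 (38.17.69.128 - 38.17.69.255) does not contain 38.17.65.238
  38.17.64.0/24 (38.17.64.0 - 38.17.64.255) does not contain 38.17.65.238
  38.17.96.0/22 (38.17.96.0 - 38.17.99.255) does not contain 38.17.65.238
  38.17.0.0/22 (38.17.0.0 - 38.17.3.255) does not contain 38.17.65.238
  38.145.64.0/22 (38.145.64.0 - 38.145.67.255) does not contain 38.17.65.238
  38.17.68.0/22 (38.17.68.0 - 38.17.71.255) does not contain 38.17.65.238
  38.16.64.0/18 (38.16.64.0 - 38.16.127.255) does not contain 38.17.65.238
Longest matching prefix is /17 -> next hop ACCESS1.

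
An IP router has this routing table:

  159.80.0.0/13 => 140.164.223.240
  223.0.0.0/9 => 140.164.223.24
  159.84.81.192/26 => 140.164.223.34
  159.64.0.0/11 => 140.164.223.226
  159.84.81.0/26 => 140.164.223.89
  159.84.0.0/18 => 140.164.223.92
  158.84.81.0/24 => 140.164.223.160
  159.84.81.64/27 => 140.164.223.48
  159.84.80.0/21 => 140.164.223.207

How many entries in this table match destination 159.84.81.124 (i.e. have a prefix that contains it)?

3

Prefixes containing 159.84.81.124:
  159.64.0.0/11 (159.64.0.0 - 159.95.255.255)
  159.80.0.0/13 (159.80.0.0 - 159.87.255.255)
  159.84.80.0/21 (159.84.80.0 - 159.84.87.255)
Total matching entries: 3.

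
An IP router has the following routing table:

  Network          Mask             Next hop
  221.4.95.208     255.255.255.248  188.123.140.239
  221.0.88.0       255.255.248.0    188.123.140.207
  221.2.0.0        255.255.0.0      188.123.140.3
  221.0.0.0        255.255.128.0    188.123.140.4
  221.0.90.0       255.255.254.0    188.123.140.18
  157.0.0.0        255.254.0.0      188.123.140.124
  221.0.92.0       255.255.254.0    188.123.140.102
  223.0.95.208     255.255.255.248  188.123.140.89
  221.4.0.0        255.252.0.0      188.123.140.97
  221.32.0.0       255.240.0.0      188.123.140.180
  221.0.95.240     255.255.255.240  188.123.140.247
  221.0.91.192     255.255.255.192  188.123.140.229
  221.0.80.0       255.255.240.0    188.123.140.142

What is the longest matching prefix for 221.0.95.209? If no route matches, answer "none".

221.0.88.0/21

Entries matching 221.0.95.209:
  221.0.0.0/17 (221.0.0.0 - 221.0.127.255)
  221.0.80.0/20 (221.0.80.0 - 221.0.95.255)
  221.0.88.0/21 (221.0.88.0 - 221.0.95.255)
Most specific is 221.0.88.0/21.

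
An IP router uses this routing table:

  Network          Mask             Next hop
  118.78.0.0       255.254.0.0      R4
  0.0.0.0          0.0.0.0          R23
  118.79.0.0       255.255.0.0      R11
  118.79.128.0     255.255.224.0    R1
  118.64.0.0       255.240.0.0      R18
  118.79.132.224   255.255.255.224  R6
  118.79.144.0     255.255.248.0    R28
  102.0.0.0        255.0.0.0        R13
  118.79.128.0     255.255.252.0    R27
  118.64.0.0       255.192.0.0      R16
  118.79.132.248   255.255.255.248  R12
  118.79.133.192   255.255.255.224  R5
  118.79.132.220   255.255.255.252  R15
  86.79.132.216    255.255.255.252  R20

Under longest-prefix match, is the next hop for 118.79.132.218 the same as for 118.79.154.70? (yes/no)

yes

118.79.132.218: longest match 118.79.128.0/19 -> R1
118.79.154.70: longest match 118.79.128.0/19 -> R1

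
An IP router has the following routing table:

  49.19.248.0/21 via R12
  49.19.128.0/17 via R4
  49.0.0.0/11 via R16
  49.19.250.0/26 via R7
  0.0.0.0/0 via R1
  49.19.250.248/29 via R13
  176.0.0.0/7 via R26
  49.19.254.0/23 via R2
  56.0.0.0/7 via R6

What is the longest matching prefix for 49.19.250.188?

49.19.248.0/21

Entries matching 49.19.250.188:
  0.0.0.0/0 (default, matches everything)
  49.0.0.0/11 (49.0.0.0 - 49.31.255.255)
  49.19.128.0/17 (49.19.128.0 - 49.19.255.255)
  49.19.248.0/21 (49.19.248.0 - 49.19.255.255)
Most specific is 49.19.248.0/21.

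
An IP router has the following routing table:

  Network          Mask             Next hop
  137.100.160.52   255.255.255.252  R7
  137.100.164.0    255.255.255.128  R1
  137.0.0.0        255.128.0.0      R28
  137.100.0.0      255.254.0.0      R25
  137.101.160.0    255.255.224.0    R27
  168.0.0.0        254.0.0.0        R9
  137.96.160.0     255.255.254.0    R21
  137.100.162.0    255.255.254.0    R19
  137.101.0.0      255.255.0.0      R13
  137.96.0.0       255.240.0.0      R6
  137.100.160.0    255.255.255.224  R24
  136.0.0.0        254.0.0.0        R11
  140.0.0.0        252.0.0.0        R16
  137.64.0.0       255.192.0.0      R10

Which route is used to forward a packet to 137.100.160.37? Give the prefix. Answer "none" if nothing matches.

137.100.0.0/15

Entries matching 137.100.160.37:
  136.0.0.0/7 (136.0.0.0 - 137.255.255.255)
  137.0.0.0/9 (137.0.0.0 - 137.127.255.255)
  137.64.0.0/10 (137.64.0.0 - 137.127.255.255)
  137.96.0.0/12 (137.96.0.0 - 137.111.255.255)
  137.100.0.0/15 (137.100.0.0 - 137.101.255.255)
Most specific is 137.100.0.0/15.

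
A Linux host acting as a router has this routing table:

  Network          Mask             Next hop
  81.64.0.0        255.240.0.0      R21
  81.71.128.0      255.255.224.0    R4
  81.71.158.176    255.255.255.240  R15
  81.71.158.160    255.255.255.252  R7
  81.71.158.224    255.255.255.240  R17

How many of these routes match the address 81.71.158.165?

Prefixes containing 81.71.158.165:
  81.64.0.0/12 (81.64.0.0 - 81.79.255.255)
  81.71.128.0/19 (81.71.128.0 - 81.71.159.255)
Total matching entries: 2.

2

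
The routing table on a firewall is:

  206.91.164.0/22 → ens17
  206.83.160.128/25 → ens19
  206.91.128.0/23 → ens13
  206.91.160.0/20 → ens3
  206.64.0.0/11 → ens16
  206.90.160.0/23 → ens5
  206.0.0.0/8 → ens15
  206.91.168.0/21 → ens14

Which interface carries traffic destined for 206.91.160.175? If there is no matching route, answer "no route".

ens3

Routes whose prefix contains 206.91.160.175:
  206.0.0.0/8 (206.0.0.0 - 206.255.255.255) -> ens15
  206.64.0.0/11 (206.64.0.0 - 206.95.255.255) -> ens16
  206.91.160.0/20 (206.91.160.0 - 206.91.175.255) -> ens3
More-specific entries that do NOT match:
  206.83.160.128/25 (206.83.160.128 - 206.83.160.255) does not contain 206.91.160.175
  206.91.128.0/23 (206.91.128.0 - 206.91.129.255) does not contain 206.91.160.175
  206.90.160.0/23 (206.90.160.0 - 206.90.161.255) does not contain 206.91.160.175
  206.91.164.0/22 (206.91.164.0 - 206.91.167.255) does not contain 206.91.160.175
  206.91.168.0/21 (206.91.168.0 - 206.91.175.255) does not contain 206.91.160.175
Longest matching prefix is /20 -> interface ens3.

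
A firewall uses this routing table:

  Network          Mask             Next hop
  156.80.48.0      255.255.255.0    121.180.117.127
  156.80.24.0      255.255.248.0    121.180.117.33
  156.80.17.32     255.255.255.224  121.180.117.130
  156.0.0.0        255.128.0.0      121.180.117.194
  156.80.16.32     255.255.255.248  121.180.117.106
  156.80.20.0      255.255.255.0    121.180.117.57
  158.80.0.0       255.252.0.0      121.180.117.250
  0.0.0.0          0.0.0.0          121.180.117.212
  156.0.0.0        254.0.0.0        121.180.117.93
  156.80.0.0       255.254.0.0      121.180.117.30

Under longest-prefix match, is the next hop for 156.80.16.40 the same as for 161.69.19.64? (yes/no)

156.80.16.40: longest match 156.80.0.0/15 -> 121.180.117.30
161.69.19.64: longest match 0.0.0.0/0 -> 121.180.117.212

no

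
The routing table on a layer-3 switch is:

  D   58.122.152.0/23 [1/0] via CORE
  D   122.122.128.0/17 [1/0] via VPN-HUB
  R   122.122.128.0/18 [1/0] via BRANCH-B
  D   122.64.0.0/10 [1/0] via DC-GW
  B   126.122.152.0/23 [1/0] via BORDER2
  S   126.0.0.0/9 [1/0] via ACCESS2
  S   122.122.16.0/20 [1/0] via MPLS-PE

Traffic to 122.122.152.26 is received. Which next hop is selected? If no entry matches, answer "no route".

BRANCH-B

Routes whose prefix contains 122.122.152.26:
  122.64.0.0/10 (122.64.0.0 - 122.127.255.255) -> DC-GW
  122.122.128.0/17 (122.122.128.0 - 122.122.255.255) -> VPN-HUB
  122.122.128.0/18 (122.122.128.0 - 122.122.191.255) -> BRANCH-B
More-specific entries that do NOT match:
  58.122.152.0/23 (58.122.152.0 - 58.122.153.255) does not contain 122.122.152.26
  126.122.152.0/23 (126.122.152.0 - 126.122.153.255) does not contain 122.122.152.26
  122.122.16.0/20 (122.122.16.0 - 122.122.31.255) does not contain 122.122.152.26
Longest matching prefix is /18 -> next hop BRANCH-B.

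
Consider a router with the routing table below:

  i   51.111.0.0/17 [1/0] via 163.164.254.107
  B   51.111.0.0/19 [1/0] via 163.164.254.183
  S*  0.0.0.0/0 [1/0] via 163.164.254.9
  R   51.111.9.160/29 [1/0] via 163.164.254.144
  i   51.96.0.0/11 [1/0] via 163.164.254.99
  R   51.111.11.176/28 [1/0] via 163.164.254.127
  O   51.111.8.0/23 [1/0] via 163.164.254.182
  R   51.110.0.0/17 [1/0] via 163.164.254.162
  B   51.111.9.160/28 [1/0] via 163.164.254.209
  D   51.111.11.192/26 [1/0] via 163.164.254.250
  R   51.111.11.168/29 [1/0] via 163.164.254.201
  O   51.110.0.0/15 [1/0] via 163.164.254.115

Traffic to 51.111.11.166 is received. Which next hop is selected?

163.164.254.183

Routes whose prefix contains 51.111.11.166:
  0.0.0.0/0 (default, matches everything) -> 163.164.254.9
  51.96.0.0/11 (51.96.0.0 - 51.127.255.255) -> 163.164.254.99
  51.110.0.0/15 (51.110.0.0 - 51.111.255.255) -> 163.164.254.115
  51.111.0.0/17 (51.111.0.0 - 51.111.127.255) -> 163.164.254.107
  51.111.0.0/19 (51.111.0.0 - 51.111.31.255) -> 163.164.254.183
More-specific entries that do NOT match:
  51.111.9.160/29 (51.111.9.160 - 51.111.9.167) does not contain 51.111.11.166
  51.111.11.168/29 (51.111.11.168 - 51.111.11.175) does not contain 51.111.11.166
  51.111.11.176/28 (51.111.11.176 - 51.111.11.191) does not contain 51.111.11.166
  51.111.9.160/28 (51.111.9.160 - 51.111.9.175) does not contain 51.111.11.166
  51.111.11.192/26 (51.111.11.192 - 51.111.11.255) does not contain 51.111.11.166
  51.111.8.0/23 (51.111.8.0 - 51.111.9.255) does not contain 51.111.11.166
Longest matching prefix is /19 -> next hop 163.164.254.183.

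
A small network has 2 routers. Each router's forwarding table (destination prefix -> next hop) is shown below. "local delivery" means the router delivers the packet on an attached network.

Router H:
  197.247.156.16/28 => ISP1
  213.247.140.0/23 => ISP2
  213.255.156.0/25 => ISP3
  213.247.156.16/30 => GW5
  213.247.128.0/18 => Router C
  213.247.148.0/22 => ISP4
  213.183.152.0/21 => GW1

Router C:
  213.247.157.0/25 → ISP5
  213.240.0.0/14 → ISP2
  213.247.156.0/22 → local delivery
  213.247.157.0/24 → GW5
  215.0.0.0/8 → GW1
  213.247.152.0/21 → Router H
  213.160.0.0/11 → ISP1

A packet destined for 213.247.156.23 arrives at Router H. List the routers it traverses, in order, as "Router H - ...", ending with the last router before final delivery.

Router H - Router C

At Router H: longest match for 213.247.156.23 is 213.247.128.0/18 -> Router C
At Router C: longest match for 213.247.156.23 is 213.247.156.0/22 -> local delivery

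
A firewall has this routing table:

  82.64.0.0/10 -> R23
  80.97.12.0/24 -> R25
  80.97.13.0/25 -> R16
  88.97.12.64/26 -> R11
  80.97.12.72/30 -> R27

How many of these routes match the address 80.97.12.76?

1

Prefixes containing 80.97.12.76:
  80.97.12.0/24 (80.97.12.0 - 80.97.12.255)
Total matching entries: 1.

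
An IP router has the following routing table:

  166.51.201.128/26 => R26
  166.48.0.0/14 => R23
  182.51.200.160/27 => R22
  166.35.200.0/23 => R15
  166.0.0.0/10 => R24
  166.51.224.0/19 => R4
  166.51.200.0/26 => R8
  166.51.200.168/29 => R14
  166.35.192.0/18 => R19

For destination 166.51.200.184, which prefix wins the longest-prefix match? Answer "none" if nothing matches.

Entries matching 166.51.200.184:
  166.0.0.0/10 (166.0.0.0 - 166.63.255.255)
  166.48.0.0/14 (166.48.0.0 - 166.51.255.255)
Most specific is 166.48.0.0/14.

166.48.0.0/14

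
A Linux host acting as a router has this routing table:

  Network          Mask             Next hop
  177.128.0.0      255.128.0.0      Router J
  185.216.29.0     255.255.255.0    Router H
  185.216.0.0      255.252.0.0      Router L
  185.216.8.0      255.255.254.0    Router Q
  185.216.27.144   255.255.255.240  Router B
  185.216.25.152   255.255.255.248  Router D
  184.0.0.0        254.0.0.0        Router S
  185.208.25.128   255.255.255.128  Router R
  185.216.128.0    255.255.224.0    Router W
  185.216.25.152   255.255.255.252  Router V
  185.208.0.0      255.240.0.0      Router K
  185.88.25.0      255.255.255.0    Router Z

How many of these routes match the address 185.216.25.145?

3

Prefixes containing 185.216.25.145:
  184.0.0.0/7 (184.0.0.0 - 185.255.255.255)
  185.208.0.0/12 (185.208.0.0 - 185.223.255.255)
  185.216.0.0/14 (185.216.0.0 - 185.219.255.255)
Total matching entries: 3.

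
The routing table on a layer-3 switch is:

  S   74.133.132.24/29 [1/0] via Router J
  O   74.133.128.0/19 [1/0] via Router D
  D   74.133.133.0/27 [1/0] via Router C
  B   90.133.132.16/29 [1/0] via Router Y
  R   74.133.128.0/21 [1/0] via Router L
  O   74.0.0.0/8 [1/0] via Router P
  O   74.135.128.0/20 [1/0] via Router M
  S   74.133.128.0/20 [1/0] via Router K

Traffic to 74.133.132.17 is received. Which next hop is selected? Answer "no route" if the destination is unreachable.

Router L

Routes whose prefix contains 74.133.132.17:
  74.0.0.0/8 (74.0.0.0 - 74.255.255.255) -> Router P
  74.133.128.0/19 (74.133.128.0 - 74.133.159.255) -> Router D
  74.133.128.0/20 (74.133.128.0 - 74.133.143.255) -> Router K
  74.133.128.0/21 (74.133.128.0 - 74.133.135.255) -> Router L
More-specific entries that do NOT match:
  74.133.132.24/29 (74.133.132.24 - 74.133.132.31) does not contain 74.133.132.17
  90.133.132.16/29 (90.133.132.16 - 90.133.132.23) does not contain 74.133.132.17
  74.133.133.0/27 (74.133.133.0 - 74.133.133.31) does not contain 74.133.132.17
Longest matching prefix is /21 -> next hop Router L.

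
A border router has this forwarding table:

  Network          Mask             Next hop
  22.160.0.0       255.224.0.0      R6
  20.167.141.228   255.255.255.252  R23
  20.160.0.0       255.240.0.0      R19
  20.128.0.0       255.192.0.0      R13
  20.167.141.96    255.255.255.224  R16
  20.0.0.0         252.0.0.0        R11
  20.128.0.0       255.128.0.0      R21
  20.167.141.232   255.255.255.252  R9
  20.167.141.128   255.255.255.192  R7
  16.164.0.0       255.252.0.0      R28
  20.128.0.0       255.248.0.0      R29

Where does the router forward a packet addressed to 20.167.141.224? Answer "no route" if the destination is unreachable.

R19

Routes whose prefix contains 20.167.141.224:
  20.0.0.0/6 (20.0.0.0 - 23.255.255.255) -> R11
  20.128.0.0/9 (20.128.0.0 - 20.255.255.255) -> R21
  20.128.0.0/10 (20.128.0.0 - 20.191.255.255) -> R13
  20.160.0.0/12 (20.160.0.0 - 20.175.255.255) -> R19
More-specific entries that do NOT match:
  20.167.141.228/30 (20.167.141.228 - 20.167.141.231) does not contain 20.167.141.224
  20.167.141.232/30 (20.167.141.232 - 20.167.141.235) does not contain 20.167.141.224
  20.167.141.96/27 (20.167.141.96 - 20.167.141.127) does not contain 20.167.141.224
  20.167.141.128/26 (20.167.141.128 - 20.167.141.191) does not contain 20.167.141.224
  16.164.0.0/14 (16.164.0.0 - 16.167.255.255) does not contain 20.167.141.224
  20.128.0.0/13 (20.128.0.0 - 20.135.255.255) does not contain 20.167.141.224
Longest matching prefix is /12 -> next hop R19.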